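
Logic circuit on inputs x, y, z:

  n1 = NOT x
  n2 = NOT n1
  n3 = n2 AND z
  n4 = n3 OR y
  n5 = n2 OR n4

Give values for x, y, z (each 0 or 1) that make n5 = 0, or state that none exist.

Check with x=0 y=0 z=1:
n1 = NOT x = NOT 0 = 1
n2 = NOT n1 = NOT 1 = 0
n3 = n2 AND z = 0 AND 1 = 0
n4 = n3 OR y = 0 OR 0 = 0
n5 = n2 OR n4 = 0 OR 0 = 0
So n5 = 0 as required.

x=0 y=0 z=1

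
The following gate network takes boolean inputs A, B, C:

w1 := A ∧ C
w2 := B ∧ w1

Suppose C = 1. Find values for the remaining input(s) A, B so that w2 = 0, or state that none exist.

w2 = B ∧ w1 must be 0, so at least one of B, w1 is 0.
Check with C = 1 and A=0, B=0:
w1 = A ∧ C = 0 ∧ 1 = 0
w2 = B ∧ w1 = 0 ∧ 0 = 0
So w2 = 0.

A=0, B=0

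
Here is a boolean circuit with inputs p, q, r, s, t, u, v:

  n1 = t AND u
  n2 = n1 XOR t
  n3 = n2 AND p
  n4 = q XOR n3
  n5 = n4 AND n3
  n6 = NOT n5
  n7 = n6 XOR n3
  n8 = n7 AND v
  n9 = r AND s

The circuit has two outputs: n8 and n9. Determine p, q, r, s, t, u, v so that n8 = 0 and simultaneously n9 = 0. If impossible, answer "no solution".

p=0, q=1, r=0, s=1, t=1, u=0, v=0

Check with p=0, q=1, r=0, s=1, t=1, u=0, v=0:
n1 = t AND u = 1 AND 0 = 0
n2 = n1 XOR t = 0 XOR 1 = 1
n3 = n2 AND p = 1 AND 0 = 0
n4 = q XOR n3 = 1 XOR 0 = 1
n5 = n4 AND n3 = 1 AND 0 = 0
n6 = NOT n5 = NOT 0 = 1
n7 = n6 XOR n3 = 1 XOR 0 = 1
n8 = n7 AND v = 1 AND 0 = 0
n9 = r AND s = 0 AND 1 = 0
So n8 = 0 and n9 = 0.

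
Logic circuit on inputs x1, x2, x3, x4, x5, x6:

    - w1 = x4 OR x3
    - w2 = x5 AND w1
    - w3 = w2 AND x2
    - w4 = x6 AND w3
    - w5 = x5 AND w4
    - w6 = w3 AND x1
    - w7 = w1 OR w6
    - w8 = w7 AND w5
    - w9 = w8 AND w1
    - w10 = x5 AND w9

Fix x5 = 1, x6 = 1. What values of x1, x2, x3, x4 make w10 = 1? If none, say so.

w10 = x5 AND w9 must be 1, so both x5 = 1 and w9 = 1.
w9 = w8 AND w1 must be 1, so both w8 = 1 and w1 = 1.
Check with x5 = 1, x6 = 1 and x1=0, x2=1, x3=1, x4=1:
w1 = x4 OR x3 = 1 OR 1 = 1
w2 = x5 AND w1 = 1 AND 1 = 1
w3 = w2 AND x2 = 1 AND 1 = 1
w4 = x6 AND w3 = 1 AND 1 = 1
w5 = x5 AND w4 = 1 AND 1 = 1
w6 = w3 AND x1 = 1 AND 0 = 0
w7 = w1 OR w6 = 1 OR 0 = 1
w8 = w7 AND w5 = 1 AND 1 = 1
w9 = w8 AND w1 = 1 AND 1 = 1
w10 = x5 AND w9 = 1 AND 1 = 1
So w10 = 1.

x1=0, x2=1, x3=1, x4=1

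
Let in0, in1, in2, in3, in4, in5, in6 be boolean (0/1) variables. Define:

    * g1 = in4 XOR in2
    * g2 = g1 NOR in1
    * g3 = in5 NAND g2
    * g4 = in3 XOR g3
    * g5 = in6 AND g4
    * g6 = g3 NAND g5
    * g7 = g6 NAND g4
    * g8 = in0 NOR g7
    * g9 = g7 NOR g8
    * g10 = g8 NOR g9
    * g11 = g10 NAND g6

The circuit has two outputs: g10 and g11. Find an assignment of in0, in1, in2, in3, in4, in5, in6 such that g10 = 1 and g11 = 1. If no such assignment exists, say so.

in0=0, in1=1, in2=0, in3=0, in4=1, in5=1, in6=1

Check with in0=0, in1=1, in2=0, in3=0, in4=1, in5=1, in6=1:
g1 = in4 XOR in2 = 1 XOR 0 = 1
g2 = g1 NOR in1 = 1 NOR 1 = 0
g3 = in5 NAND g2 = 1 NAND 0 = 1
g4 = in3 XOR g3 = 0 XOR 1 = 1
g5 = in6 AND g4 = 1 AND 1 = 1
g6 = g3 NAND g5 = 1 NAND 1 = 0
g7 = g6 NAND g4 = 0 NAND 1 = 1
g8 = in0 NOR g7 = 0 NOR 1 = 0
g9 = g7 NOR g8 = 1 NOR 0 = 0
g10 = g8 NOR g9 = 0 NOR 0 = 1
g11 = g10 NAND g6 = 1 NAND 0 = 1
So g10 = 1 and g11 = 1.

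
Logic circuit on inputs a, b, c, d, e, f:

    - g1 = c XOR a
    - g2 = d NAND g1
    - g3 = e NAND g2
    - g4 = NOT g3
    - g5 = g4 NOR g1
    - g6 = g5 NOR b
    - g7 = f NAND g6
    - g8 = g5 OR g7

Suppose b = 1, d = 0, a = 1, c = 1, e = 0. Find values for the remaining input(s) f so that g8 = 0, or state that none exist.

no solution exists

With b = 1, d = 0, a = 1, c = 1, e = 0 fixed, none of the 2 settings of f give g8 = 0.
For example, with f=0:
g1 = c XOR a = 1 XOR 1 = 0
g2 = d NAND g1 = 0 NAND 0 = 1
g3 = e NAND g2 = 0 NAND 1 = 1
g4 = NOT g3 = NOT 1 = 0
g5 = g4 NOR g1 = 0 NOR 0 = 1
g6 = g5 NOR b = 1 NOR 1 = 0
g7 = f NAND g6 = 0 NAND 0 = 1
g8 = g5 OR g7 = 1 OR 1 = 1
giving g8 = 1 ≠ 0.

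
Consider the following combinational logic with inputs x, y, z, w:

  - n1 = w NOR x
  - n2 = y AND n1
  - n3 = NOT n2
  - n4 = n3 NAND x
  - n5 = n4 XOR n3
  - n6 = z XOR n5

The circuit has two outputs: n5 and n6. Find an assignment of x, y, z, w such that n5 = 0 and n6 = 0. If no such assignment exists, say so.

x=0, y=0, z=0, w=0

Check with x=0, y=0, z=0, w=0:
n1 = w NOR x = 0 NOR 0 = 1
n2 = y AND n1 = 0 AND 1 = 0
n3 = NOT n2 = NOT 0 = 1
n4 = n3 NAND x = 1 NAND 0 = 1
n5 = n4 XOR n3 = 1 XOR 1 = 0
n6 = z XOR n5 = 0 XOR 0 = 0
So n5 = 0 and n6 = 0.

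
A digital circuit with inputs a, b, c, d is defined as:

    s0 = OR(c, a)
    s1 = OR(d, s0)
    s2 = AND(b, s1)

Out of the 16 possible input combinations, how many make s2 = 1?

7

s2 = AND(b, s1) must be 1, so both b = 1 and s1 = 1.
s1 = OR(d, s0) must be 1, so at least one of d, s0 is 1.
Enumerating the 16 input combinations, 7 give s2 = 1 and 9 give s2 = 0.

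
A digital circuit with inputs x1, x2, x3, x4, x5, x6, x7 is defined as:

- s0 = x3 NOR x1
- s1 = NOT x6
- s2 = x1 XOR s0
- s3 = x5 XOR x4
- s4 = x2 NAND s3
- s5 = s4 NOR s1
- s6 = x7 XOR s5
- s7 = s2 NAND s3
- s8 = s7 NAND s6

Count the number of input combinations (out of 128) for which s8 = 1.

88

s8 = s7 NAND s6 must be 1, so at least one of s7, s6 is 0.
Enumerating the 128 input combinations, 88 give s8 = 1 and 40 give s8 = 0.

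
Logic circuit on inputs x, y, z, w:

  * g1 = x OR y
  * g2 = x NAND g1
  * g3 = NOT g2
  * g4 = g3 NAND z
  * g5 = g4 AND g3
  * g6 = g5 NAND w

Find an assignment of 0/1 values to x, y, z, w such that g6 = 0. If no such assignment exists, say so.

Check with x=1, y=1, z=0, w=1:
g1 = x OR y = 1 OR 1 = 1
g2 = x NAND g1 = 1 NAND 1 = 0
g3 = NOT g2 = NOT 0 = 1
g4 = g3 NAND z = 1 NAND 0 = 1
g5 = g4 AND g3 = 1 AND 1 = 1
g6 = g5 NAND w = 1 NAND 1 = 0
So g6 = 0 as required.

x=1, y=1, z=0, w=1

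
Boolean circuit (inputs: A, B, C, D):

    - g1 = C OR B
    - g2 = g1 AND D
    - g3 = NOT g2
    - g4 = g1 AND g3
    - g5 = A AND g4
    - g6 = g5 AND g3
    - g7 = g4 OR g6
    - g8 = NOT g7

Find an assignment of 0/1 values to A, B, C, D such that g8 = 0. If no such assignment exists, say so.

A=1, B=1, C=1, D=0

g8 = NOT g7 must be 0, so g7 = 1.
g7 = g4 OR g6 must be 1, so at least one of g4, g6 is 1.
Check with A=1, B=1, C=1, D=0:
g1 = C OR B = 1 OR 1 = 1
g2 = g1 AND D = 1 AND 0 = 0
g3 = NOT g2 = NOT 0 = 1
g4 = g1 AND g3 = 1 AND 1 = 1
g5 = A AND g4 = 1 AND 1 = 1
g6 = g5 AND g3 = 1 AND 1 = 1
g7 = g4 OR g6 = 1 OR 1 = 1
g8 = NOT g7 = NOT 1 = 0
So g8 = 0 as required.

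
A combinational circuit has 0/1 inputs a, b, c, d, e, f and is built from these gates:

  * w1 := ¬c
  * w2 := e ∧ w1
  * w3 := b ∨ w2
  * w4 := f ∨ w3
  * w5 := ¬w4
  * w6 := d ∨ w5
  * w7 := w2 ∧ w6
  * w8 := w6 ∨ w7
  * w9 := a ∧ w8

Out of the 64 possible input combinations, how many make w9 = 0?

w9 = a ∧ w8 must be 0, so at least one of a, w8 is 0.
Enumerating the 64 input combinations, 45 give w9 = 0 and 19 give w9 = 1.

45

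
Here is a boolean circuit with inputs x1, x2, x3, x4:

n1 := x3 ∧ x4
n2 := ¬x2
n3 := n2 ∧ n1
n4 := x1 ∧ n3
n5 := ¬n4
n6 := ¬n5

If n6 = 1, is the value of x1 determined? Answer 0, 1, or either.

1

n6 = ¬n5 must be 1, so n5 = 0.
Every assignment with n6 = 1 has x1 = 1; there are 1 such assignment(s).
  x1=1, x2=0, x3=1, x4=1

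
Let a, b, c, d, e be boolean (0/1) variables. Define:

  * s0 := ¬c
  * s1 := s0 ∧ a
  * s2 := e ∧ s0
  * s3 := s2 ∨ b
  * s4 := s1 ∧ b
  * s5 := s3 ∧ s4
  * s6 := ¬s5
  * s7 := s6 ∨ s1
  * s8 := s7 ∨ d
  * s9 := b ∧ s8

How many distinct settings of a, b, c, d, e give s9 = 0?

s9 = b ∧ s8 must be 0, so at least one of b, s8 is 0.
Enumerating the 32 input combinations, 16 give s9 = 0 and 16 give s9 = 1.

16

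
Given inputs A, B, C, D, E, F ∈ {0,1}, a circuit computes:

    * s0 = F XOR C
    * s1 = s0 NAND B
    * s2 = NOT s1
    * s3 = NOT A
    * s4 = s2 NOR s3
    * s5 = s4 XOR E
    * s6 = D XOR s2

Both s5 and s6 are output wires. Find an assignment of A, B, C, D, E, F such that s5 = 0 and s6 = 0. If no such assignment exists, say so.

Check with A=0, B=1, C=0, D=1, E=0, F=1:
s0 = F XOR C = 1 XOR 0 = 1
s1 = s0 NAND B = 1 NAND 1 = 0
s2 = NOT s1 = NOT 0 = 1
s3 = NOT A = NOT 0 = 1
s4 = s2 NOR s3 = 1 NOR 1 = 0
s5 = s4 XOR E = 0 XOR 0 = 0
s6 = D XOR s2 = 1 XOR 1 = 0
So s5 = 0 and s6 = 0.

A=0, B=1, C=0, D=1, E=0, F=1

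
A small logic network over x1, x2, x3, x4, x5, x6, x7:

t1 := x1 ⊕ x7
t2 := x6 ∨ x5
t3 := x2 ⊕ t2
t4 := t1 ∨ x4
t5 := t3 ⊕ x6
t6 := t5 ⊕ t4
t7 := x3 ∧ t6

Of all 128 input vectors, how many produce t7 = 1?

32

t7 = x3 ∧ t6 must be 1, so both x3 = 1 and t6 = 1.
t6 = t5 ⊕ t4 must be 1, so t5 and t4 differ.
Enumerating the 128 input combinations, 32 give t7 = 1 and 96 give t7 = 0.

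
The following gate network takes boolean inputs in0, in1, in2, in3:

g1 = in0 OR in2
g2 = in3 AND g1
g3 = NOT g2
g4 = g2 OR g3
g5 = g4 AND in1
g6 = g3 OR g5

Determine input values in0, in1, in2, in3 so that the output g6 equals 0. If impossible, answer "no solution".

g6 = g3 OR g5 must be 0, so both g3 = 0 and g5 = 0.
g3 = NOT g2 must be 0, so g2 = 1.
g5 = g4 AND in1 must be 0, so at least one of g4, in1 is 0.
Check with in0=1 in1=0 in2=1 in3=1:
g1 = in0 OR in2 = 1 OR 1 = 1
g2 = in3 AND g1 = 1 AND 1 = 1
g3 = NOT g2 = NOT 1 = 0
g4 = g2 OR g3 = 1 OR 0 = 1
g5 = g4 AND in1 = 1 AND 0 = 0
g6 = g3 OR g5 = 0 OR 0 = 0
So g6 = 0 as required.

in0=1 in1=0 in2=1 in3=1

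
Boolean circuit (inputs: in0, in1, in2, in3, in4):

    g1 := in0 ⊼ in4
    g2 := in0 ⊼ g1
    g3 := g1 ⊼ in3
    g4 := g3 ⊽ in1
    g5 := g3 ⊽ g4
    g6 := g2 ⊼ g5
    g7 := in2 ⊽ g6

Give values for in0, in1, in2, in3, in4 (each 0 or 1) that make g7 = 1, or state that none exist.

in0=0, in1=1, in2=0, in3=1, in4=0

g7 = in2 ⊽ g6 must be 1, so both in2 = 0 and g6 = 0.
g6 = g2 ⊼ g5 must be 0, so both g2 = 1 and g5 = 1.
g2 = in0 ⊼ g1 must be 1, so at least one of in0, g1 is 0.
Check with in0=0, in1=1, in2=0, in3=1, in4=0:
g1 = in0 ⊼ in4 = 0 ⊼ 0 = 1
g2 = in0 ⊼ g1 = 0 ⊼ 1 = 1
g3 = g1 ⊼ in3 = 1 ⊼ 1 = 0
g4 = g3 ⊽ in1 = 0 ⊽ 1 = 0
g5 = g3 ⊽ g4 = 0 ⊽ 0 = 1
g6 = g2 ⊼ g5 = 1 ⊼ 1 = 0
g7 = in2 ⊽ g6 = 0 ⊽ 0 = 1
So g7 = 1 as required.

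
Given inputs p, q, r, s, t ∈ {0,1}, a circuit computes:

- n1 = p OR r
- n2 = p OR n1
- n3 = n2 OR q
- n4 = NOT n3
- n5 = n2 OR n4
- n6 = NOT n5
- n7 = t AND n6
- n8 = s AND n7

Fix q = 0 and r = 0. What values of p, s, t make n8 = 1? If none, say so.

no solution exists

With q = 0 and r = 0 fixed, none of the 8 settings of p, s, t give n8 = 1.
For example, with p=1, s=0, t=0:
n1 = p OR r = 1 OR 0 = 1
n2 = p OR n1 = 1 OR 1 = 1
n3 = n2 OR q = 1 OR 0 = 1
n4 = NOT n3 = NOT 1 = 0
n5 = n2 OR n4 = 1 OR 0 = 1
n6 = NOT n5 = NOT 1 = 0
n7 = t AND n6 = 0 AND 0 = 0
n8 = s AND n7 = 0 AND 0 = 0
giving n8 = 0 ≠ 1.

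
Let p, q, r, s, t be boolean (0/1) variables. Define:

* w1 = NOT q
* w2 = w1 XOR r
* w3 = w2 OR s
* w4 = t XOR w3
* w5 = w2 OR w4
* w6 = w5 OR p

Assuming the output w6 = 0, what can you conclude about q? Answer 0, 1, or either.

either

Both values of q occur among assignments with w6 = 0:
  q=0: p=0, q=0, r=1, s=0, t=0
  q=1: p=0, q=1, r=0, s=0, t=0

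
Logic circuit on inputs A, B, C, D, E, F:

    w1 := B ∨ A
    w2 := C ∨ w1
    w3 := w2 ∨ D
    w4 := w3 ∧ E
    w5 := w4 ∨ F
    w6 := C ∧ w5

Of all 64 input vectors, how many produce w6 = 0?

40

w6 = C ∧ w5 must be 0, so at least one of C, w5 is 0.
Enumerating the 64 input combinations, 40 give w6 = 0 and 24 give w6 = 1.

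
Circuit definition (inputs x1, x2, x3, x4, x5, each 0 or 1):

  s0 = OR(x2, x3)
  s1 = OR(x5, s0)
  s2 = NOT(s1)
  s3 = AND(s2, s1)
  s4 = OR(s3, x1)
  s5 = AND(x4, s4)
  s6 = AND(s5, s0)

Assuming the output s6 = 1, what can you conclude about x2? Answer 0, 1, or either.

Both values of x2 occur among assignments with s6 = 1:
  x2=0: x1=1, x2=0, x3=1, x4=1, x5=0
  x2=1: x1=1, x2=1, x3=0, x4=1, x5=0

either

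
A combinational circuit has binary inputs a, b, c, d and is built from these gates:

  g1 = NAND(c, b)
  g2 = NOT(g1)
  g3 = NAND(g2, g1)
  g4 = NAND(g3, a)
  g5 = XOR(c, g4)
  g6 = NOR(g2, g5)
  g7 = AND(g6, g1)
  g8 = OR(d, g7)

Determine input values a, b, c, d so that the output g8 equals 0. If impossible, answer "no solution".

Check with a=0, b=1, c=0, d=0:
g1 = NAND(c, b) = NAND(0, 1) = 1
g2 = NOT(g1) = NOT 1 = 0
g3 = NAND(g2, g1) = NAND(0, 1) = 1
g4 = NAND(g3, a) = NAND(1, 0) = 1
g5 = XOR(c, g4) = XOR(0, 1) = 1
g6 = NOR(g2, g5) = NOR(0, 1) = 0
g7 = AND(g6, g1) = AND(0, 1) = 0
g8 = OR(d, g7) = OR(0, 0) = 0
So g8 = 0 as required.

a=0, b=1, c=0, d=0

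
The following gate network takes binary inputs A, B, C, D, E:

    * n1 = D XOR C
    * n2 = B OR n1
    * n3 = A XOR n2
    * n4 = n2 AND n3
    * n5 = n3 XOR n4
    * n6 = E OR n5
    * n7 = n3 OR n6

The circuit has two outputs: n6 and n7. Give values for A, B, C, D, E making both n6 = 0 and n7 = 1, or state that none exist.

Check with A=0, B=1, C=0, D=0, E=0:
n1 = D XOR C = 0 XOR 0 = 0
n2 = B OR n1 = 1 OR 0 = 1
n3 = A XOR n2 = 0 XOR 1 = 1
n4 = n2 AND n3 = 1 AND 1 = 1
n5 = n3 XOR n4 = 1 XOR 1 = 0
n6 = E OR n5 = 0 OR 0 = 0
n7 = n3 OR n6 = 1 OR 0 = 1
So n6 = 0 and n7 = 1.

A=0, B=1, C=0, D=0, E=0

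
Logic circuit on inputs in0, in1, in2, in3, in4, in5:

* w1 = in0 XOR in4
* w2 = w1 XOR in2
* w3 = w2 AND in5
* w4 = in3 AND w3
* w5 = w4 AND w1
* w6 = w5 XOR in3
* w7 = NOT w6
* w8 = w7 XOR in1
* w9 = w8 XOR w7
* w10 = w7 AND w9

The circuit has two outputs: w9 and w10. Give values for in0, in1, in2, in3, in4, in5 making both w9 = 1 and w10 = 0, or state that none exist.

Check with in0=0, in1=1, in2=0, in3=1, in4=0, in5=1:
w1 = in0 XOR in4 = 0 XOR 0 = 0
w2 = w1 XOR in2 = 0 XOR 0 = 0
w3 = w2 AND in5 = 0 AND 1 = 0
w4 = in3 AND w3 = 1 AND 0 = 0
w5 = w4 AND w1 = 0 AND 0 = 0
w6 = w5 XOR in3 = 0 XOR 1 = 1
w7 = NOT w6 = NOT 1 = 0
w8 = w7 XOR in1 = 0 XOR 1 = 1
w9 = w8 XOR w7 = 1 XOR 0 = 1
w10 = w7 AND w9 = 0 AND 1 = 0
So w9 = 1 and w10 = 0.

in0=0, in1=1, in2=0, in3=1, in4=0, in5=1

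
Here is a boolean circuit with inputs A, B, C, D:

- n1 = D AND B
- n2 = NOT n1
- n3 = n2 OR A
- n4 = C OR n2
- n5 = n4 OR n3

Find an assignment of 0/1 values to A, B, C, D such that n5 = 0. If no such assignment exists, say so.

A=0, B=1, C=0, D=1

n5 = n4 OR n3 must be 0, so both n4 = 0 and n3 = 0.
n4 = C OR n2 must be 0, so both C = 0 and n2 = 0.
n3 = n2 OR A must be 0, so both n2 = 0 and A = 0.
Check with A=0, B=1, C=0, D=1:
n1 = D AND B = 1 AND 1 = 1
n2 = NOT n1 = NOT 1 = 0
n3 = n2 OR A = 0 OR 0 = 0
n4 = C OR n2 = 0 OR 0 = 0
n5 = n4 OR n3 = 0 OR 0 = 0
So n5 = 0 as required.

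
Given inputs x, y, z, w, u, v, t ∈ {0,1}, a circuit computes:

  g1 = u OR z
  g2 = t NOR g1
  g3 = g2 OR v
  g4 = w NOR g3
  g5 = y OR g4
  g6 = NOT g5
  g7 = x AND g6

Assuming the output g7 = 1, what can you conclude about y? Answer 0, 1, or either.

0

g7 = x AND g6 must be 1, so both x = 1 and g6 = 1.
g6 = NOT g5 must be 1, so g5 = 0.
Every assignment with g7 = 1 has y = 0; there are 25 such assignment(s).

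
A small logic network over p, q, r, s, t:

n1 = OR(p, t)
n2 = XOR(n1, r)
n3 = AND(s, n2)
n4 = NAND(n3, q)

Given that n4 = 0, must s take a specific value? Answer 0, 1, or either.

n4 = NAND(n3, q) must be 0, so both n3 = 1 and q = 1.
Every assignment with n4 = 0 has s = 1; there are 4 such assignment(s).
  p=0, q=1, r=0, s=1, t=1
  p=0, q=1, r=1, s=1, t=0
  p=1, q=1, r=0, s=1, t=0
  p=1, q=1, r=0, s=1, t=1

1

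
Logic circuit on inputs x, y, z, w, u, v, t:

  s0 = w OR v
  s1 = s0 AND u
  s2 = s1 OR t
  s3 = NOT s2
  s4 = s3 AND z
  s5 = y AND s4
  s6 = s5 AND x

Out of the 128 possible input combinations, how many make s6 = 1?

s6 = s5 AND x must be 1, so both s5 = 1 and x = 1.
s5 = y AND s4 must be 1, so both y = 1 and s4 = 1.
Satisfying assignments:
  x=1, y=1, z=1, w=0, u=0, v=0, t=0
  x=1, y=1, z=1, w=0, u=0, v=1, t=0
  x=1, y=1, z=1, w=0, u=1, v=0, t=0
  x=1, y=1, z=1, w=1, u=0, v=0, t=0
  x=1, y=1, z=1, w=1, u=0, v=1, t=0

5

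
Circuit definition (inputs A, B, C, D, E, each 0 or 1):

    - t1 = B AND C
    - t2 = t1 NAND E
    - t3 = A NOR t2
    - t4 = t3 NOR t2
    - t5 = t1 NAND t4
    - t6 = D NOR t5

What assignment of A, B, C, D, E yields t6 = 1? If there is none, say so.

t6 = D NOR t5 must be 1, so both D = 0 and t5 = 0.
t5 = t1 NAND t4 must be 0, so both t1 = 1 and t4 = 1.
Check with A=1, B=1, C=1, D=0, E=1:
t1 = B AND C = 1 AND 1 = 1
t2 = t1 NAND E = 1 NAND 1 = 0
t3 = A NOR t2 = 1 NOR 0 = 0
t4 = t3 NOR t2 = 0 NOR 0 = 1
t5 = t1 NAND t4 = 1 NAND 1 = 0
t6 = D NOR t5 = 0 NOR 0 = 1
So t6 = 1 as required.

A=1, B=1, C=1, D=0, E=1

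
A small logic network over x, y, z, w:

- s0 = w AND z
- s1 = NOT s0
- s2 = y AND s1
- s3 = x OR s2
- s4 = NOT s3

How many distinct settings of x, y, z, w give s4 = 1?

5

s4 = NOT s3 must be 1, so s3 = 0.
s3 = x OR s2 must be 0, so both x = 0 and s2 = 0.
s2 = y AND s1 must be 0, so at least one of y, s1 is 0.
Satisfying assignments:
  x=0, y=0, z=0, w=0
  x=0, y=0, z=0, w=1
  x=0, y=0, z=1, w=0
  x=0, y=0, z=1, w=1
  x=0, y=1, z=1, w=1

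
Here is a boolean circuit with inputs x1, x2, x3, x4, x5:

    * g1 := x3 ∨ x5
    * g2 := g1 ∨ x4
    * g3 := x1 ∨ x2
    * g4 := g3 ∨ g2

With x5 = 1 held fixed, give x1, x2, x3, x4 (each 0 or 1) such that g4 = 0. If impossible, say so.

no solution exists

With x5 = 1 fixed, none of the 16 settings of x1, x2, x3, x4 give g4 = 0.
For example, with x1=0, x2=0, x3=1, x4=0:
g1 = x3 ∨ x5 = 1 ∨ 1 = 1
g2 = g1 ∨ x4 = 1 ∨ 0 = 1
g3 = x1 ∨ x2 = 0 ∨ 0 = 0
g4 = g3 ∨ g2 = 0 ∨ 1 = 1
giving g4 = 1 ≠ 0.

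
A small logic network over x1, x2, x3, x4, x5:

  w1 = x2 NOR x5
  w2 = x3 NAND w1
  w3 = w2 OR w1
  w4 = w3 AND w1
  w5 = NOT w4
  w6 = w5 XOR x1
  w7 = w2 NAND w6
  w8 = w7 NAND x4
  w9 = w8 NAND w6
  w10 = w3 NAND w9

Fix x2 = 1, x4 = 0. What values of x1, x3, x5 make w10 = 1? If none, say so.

w10 = w3 NAND w9 must be 1, so at least one of w3, w9 is 0.
Check with x2 = 1, x4 = 0 and x1=0, x3=1, x5=0:
w1 = x2 NOR x5 = 1 NOR 0 = 0
w2 = x3 NAND w1 = 1 NAND 0 = 1
w3 = w2 OR w1 = 1 OR 0 = 1
w4 = w3 AND w1 = 1 AND 0 = 0
w5 = NOT w4 = NOT 0 = 1
w6 = w5 XOR x1 = 1 XOR 0 = 1
w7 = w2 NAND w6 = 1 NAND 1 = 0
w8 = w7 NAND x4 = 0 NAND 0 = 1
w9 = w8 NAND w6 = 1 NAND 1 = 0
w10 = w3 NAND w9 = 1 NAND 0 = 1
So w10 = 1.

x1=0, x3=1, x5=0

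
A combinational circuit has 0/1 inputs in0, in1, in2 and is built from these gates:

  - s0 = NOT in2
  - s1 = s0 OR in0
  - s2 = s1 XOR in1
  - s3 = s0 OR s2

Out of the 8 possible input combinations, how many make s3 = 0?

2

s3 = s0 OR s2 must be 0, so both s0 = 0 and s2 = 0.
Satisfying assignments:
  in0=0, in1=0, in2=1
  in0=1, in1=1, in2=1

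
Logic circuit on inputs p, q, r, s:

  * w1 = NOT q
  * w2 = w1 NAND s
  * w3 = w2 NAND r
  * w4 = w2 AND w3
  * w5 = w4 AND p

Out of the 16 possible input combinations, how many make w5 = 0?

w5 = w4 AND p must be 0, so at least one of w4, p is 0.
Enumerating the 16 input combinations, 13 give w5 = 0 and 3 give w5 = 1.

13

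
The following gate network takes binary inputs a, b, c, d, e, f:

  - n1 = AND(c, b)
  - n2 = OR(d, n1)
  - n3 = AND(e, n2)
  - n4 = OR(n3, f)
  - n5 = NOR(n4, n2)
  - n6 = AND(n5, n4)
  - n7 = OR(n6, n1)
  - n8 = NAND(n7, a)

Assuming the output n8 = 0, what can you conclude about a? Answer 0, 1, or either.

1

n8 = NAND(n7, a) must be 0, so both n7 = 1 and a = 1.
Every assignment with n8 = 0 has a = 1; there are 8 such assignment(s).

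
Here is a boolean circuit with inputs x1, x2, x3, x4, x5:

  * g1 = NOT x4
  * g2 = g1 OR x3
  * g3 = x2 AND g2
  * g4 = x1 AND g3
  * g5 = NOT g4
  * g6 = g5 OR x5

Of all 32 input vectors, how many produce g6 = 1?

29

g6 = g5 OR x5 must be 1, so at least one of g5, x5 is 1.
Enumerating the 32 input combinations, 29 give g6 = 1 and 3 give g6 = 0.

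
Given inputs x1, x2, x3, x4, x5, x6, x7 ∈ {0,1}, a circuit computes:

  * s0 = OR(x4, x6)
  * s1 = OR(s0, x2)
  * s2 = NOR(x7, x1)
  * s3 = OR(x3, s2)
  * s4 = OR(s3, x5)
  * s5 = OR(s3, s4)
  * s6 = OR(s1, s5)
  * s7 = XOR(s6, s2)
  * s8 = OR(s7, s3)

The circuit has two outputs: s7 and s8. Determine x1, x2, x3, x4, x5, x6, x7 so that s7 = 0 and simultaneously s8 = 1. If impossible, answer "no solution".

Check with x1=0, x2=0, x3=0, x4=1, x5=0, x6=0, x7=0:
s0 = OR(x4, x6) = OR(1, 0) = 1
s1 = OR(s0, x2) = OR(1, 0) = 1
s2 = NOR(x7, x1) = NOR(0, 0) = 1
s3 = OR(x3, s2) = OR(0, 1) = 1
s4 = OR(s3, x5) = OR(1, 0) = 1
s5 = OR(s3, s4) = OR(1, 1) = 1
s6 = OR(s1, s5) = OR(1, 1) = 1
s7 = XOR(s6, s2) = XOR(1, 1) = 0
s8 = OR(s7, s3) = OR(0, 1) = 1
So s7 = 0 and s8 = 1.

x1=0, x2=0, x3=0, x4=1, x5=0, x6=0, x7=0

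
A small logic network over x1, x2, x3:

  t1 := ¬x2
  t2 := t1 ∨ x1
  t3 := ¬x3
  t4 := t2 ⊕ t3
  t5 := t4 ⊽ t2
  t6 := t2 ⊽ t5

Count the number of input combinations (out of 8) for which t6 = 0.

7

t6 = t2 ⊽ t5 must be 0, so at least one of t2, t5 is 1.
Enumerating the 8 input combinations, 7 give t6 = 0 and 1 give t6 = 1.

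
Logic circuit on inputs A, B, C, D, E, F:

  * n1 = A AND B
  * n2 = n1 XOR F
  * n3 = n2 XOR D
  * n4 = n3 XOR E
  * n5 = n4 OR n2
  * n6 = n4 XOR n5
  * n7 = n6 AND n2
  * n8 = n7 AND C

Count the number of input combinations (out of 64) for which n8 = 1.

8

n8 = n7 AND C must be 1, so both n7 = 1 and C = 1.
n7 = n6 AND n2 must be 1, so both n6 = 1 and n2 = 1.
Enumerating the 64 input combinations, 8 give n8 = 1 and 56 give n8 = 0.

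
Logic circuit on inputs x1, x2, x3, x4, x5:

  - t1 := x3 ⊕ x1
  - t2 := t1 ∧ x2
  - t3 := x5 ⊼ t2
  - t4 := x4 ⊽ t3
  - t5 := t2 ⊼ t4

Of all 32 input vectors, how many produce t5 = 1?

t5 = t2 ⊼ t4 must be 1, so at least one of t2, t4 is 0.
Enumerating the 32 input combinations, 30 give t5 = 1 and 2 give t5 = 0.

30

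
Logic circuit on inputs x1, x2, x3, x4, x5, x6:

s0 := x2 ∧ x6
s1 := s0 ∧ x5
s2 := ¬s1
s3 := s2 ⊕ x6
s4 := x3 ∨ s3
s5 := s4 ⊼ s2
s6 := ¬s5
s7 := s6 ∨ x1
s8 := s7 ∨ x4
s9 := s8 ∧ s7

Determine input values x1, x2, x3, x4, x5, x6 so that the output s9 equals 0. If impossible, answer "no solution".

s9 = s8 ∧ s7 must be 0, so at least one of s8, s7 is 0.
Check with x1=0, x2=1, x3=1, x4=1, x5=1, x6=1:
s0 = x2 ∧ x6 = 1 ∧ 1 = 1
s1 = s0 ∧ x5 = 1 ∧ 1 = 1
s2 = ¬s1 = ¬1 = 0
s3 = s2 ⊕ x6 = 0 ⊕ 1 = 1
s4 = x3 ∨ s3 = 1 ∨ 1 = 1
s5 = s4 ⊼ s2 = 1 ⊼ 0 = 1
s6 = ¬s5 = ¬1 = 0
s7 = s6 ∨ x1 = 0 ∨ 0 = 0
s8 = s7 ∨ x4 = 0 ∨ 1 = 1
s9 = s8 ∧ s7 = 1 ∧ 0 = 0
So s9 = 0 as required.

x1=0, x2=1, x3=1, x4=1, x5=1, x6=1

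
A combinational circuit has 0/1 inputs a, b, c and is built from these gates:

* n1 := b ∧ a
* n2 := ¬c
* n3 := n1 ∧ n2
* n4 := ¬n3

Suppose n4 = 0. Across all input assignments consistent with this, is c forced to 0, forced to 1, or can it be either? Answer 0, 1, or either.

n4 = ¬n3 must be 0, so n3 = 1.
n3 = n1 ∧ n2 must be 1, so both n1 = 1 and n2 = 1.
n1 = b ∧ a must be 1, so both b = 1 and a = 1.
Every assignment with n4 = 0 has c = 0; there are 1 such assignment(s).
  a=1, b=1, c=0

0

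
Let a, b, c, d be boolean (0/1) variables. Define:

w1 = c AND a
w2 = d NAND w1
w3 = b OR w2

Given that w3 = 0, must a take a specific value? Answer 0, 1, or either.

1

w3 = b OR w2 must be 0, so both b = 0 and w2 = 0.
w2 = d NAND w1 must be 0, so both d = 1 and w1 = 1.
Every assignment with w3 = 0 has a = 1; there are 1 such assignment(s).
  a=1, b=0, c=1, d=1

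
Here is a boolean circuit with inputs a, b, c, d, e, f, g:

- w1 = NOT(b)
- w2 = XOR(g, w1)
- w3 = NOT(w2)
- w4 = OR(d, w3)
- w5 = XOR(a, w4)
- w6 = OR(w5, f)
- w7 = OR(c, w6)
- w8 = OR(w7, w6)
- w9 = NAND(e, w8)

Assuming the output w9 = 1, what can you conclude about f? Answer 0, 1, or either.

either

Both values of f occur among assignments with w9 = 1:
  f=0: a=0, b=0, c=0, d=0, e=0, f=0, g=0
  f=1: a=0, b=0, c=0, d=0, e=0, f=1, g=0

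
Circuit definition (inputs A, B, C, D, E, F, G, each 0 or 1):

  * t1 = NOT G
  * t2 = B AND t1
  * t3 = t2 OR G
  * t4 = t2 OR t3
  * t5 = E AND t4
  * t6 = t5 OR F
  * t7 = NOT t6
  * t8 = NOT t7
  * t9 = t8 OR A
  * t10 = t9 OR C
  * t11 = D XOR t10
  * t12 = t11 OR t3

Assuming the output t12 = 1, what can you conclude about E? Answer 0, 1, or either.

either

Both values of E occur among assignments with t12 = 1:
  E=0: A=0, B=0, C=0, D=0, E=0, F=0, G=1
  E=1: A=0, B=0, C=0, D=0, E=1, F=0, G=1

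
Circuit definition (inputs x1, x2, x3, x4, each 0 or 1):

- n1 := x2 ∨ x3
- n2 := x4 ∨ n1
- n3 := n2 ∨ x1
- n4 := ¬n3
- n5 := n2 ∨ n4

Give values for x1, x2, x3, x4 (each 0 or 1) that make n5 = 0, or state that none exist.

x1=1 x2=0 x3=0 x4=0

Check with x1=1 x2=0 x3=0 x4=0:
n1 = x2 ∨ x3 = 0 ∨ 0 = 0
n2 = x4 ∨ n1 = 0 ∨ 0 = 0
n3 = n2 ∨ x1 = 0 ∨ 1 = 1
n4 = ¬n3 = ¬1 = 0
n5 = n2 ∨ n4 = 0 ∨ 0 = 0
So n5 = 0 as required.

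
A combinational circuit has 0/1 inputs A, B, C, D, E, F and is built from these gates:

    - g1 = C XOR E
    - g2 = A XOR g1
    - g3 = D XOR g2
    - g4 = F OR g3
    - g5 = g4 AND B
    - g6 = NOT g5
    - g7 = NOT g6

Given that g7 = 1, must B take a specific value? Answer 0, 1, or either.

1

g7 = NOT g6 must be 1, so g6 = 0.
Every assignment with g7 = 1 has B = 1; there are 24 such assignment(s).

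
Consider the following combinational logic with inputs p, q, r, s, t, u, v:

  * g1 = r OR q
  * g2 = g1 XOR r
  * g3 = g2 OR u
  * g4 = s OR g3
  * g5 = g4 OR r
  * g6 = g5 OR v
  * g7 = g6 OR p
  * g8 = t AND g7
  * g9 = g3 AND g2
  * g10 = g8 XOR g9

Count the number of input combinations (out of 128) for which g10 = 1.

63

g10 = g8 XOR g9 must be 1, so g8 and g9 differ.
Enumerating the 128 input combinations, 63 give g10 = 1 and 65 give g10 = 0.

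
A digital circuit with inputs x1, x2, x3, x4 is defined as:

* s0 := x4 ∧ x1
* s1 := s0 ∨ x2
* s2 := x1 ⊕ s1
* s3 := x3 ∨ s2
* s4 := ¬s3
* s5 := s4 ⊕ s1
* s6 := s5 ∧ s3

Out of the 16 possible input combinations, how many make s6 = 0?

9

s6 = s5 ∧ s3 must be 0, so at least one of s5, s3 is 0.
Enumerating the 16 input combinations, 9 give s6 = 0 and 7 give s6 = 1.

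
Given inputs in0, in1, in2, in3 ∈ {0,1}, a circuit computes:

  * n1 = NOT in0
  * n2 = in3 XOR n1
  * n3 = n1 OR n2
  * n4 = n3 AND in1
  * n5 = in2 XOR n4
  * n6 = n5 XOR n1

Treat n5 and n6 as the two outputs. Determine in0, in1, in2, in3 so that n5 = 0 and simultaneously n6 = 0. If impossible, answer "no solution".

in0=1, in1=0, in2=0, in3=0

Check with in0=1, in1=0, in2=0, in3=0:
n1 = NOT in0 = NOT 1 = 0
n2 = in3 XOR n1 = 0 XOR 0 = 0
n3 = n1 OR n2 = 0 OR 0 = 0
n4 = n3 AND in1 = 0 AND 0 = 0
n5 = in2 XOR n4 = 0 XOR 0 = 0
n6 = n5 XOR n1 = 0 XOR 0 = 0
So n5 = 0 and n6 = 0.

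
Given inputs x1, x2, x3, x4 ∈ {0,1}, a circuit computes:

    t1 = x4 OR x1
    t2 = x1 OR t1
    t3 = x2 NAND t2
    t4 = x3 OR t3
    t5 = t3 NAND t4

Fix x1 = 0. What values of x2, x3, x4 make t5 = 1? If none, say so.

x2=1 x3=0 x4=1

t5 = t3 NAND t4 must be 1, so at least one of t3, t4 is 0.
Check with x1 = 0 and x2=1, x3=0, x4=1:
t1 = x4 OR x1 = 1 OR 0 = 1
t2 = x1 OR t1 = 0 OR 1 = 1
t3 = x2 NAND t2 = 1 NAND 1 = 0
t4 = x3 OR t3 = 0 OR 0 = 0
t5 = t3 NAND t4 = 0 NAND 0 = 1
So t5 = 1.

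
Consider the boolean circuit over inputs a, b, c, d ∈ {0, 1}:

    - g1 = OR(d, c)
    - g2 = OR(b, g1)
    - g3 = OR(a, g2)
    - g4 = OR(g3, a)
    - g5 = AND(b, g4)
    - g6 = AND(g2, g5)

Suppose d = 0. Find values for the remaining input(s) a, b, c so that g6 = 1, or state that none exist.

a=0, b=1, c=1

g6 = AND(g2, g5) must be 1, so both g2 = 1 and g5 = 1.
g2 = OR(b, g1) must be 1, so at least one of b, g1 is 1.
Check with d = 0 and a=0, b=1, c=1:
g1 = OR(d, c) = OR(0, 1) = 1
g2 = OR(b, g1) = OR(1, 1) = 1
g3 = OR(a, g2) = OR(0, 1) = 1
g4 = OR(g3, a) = OR(1, 0) = 1
g5 = AND(b, g4) = AND(1, 1) = 1
g6 = AND(g2, g5) = AND(1, 1) = 1
So g6 = 1.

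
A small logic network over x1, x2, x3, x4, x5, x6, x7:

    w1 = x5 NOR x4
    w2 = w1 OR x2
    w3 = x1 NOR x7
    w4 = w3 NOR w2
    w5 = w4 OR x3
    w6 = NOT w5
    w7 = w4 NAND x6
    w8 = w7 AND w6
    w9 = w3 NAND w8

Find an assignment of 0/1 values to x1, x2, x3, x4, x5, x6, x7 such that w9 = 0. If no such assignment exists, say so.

x1=0, x2=1, x3=0, x4=0, x5=0, x6=1, x7=0

Check with x1=0, x2=1, x3=0, x4=0, x5=0, x6=1, x7=0:
w1 = x5 NOR x4 = 0 NOR 0 = 1
w2 = w1 OR x2 = 1 OR 1 = 1
w3 = x1 NOR x7 = 0 NOR 0 = 1
w4 = w3 NOR w2 = 1 NOR 1 = 0
w5 = w4 OR x3 = 0 OR 0 = 0
w6 = NOT w5 = NOT 0 = 1
w7 = w4 NAND x6 = 0 NAND 1 = 1
w8 = w7 AND w6 = 1 AND 1 = 1
w9 = w3 NAND w8 = 1 NAND 1 = 0
So w9 = 0 as required.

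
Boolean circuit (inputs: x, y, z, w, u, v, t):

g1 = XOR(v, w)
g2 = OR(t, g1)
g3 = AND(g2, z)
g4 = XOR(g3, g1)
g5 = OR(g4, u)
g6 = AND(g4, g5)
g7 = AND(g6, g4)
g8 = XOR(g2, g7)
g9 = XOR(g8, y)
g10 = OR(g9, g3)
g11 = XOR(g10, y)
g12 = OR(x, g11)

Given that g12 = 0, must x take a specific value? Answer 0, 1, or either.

0

g12 = OR(x, g11) must be 0, so both x = 0 and g11 = 0.
g11 = XOR(g10, y) must be 0, so g10 and y are equal.
Every assignment with g12 = 0 has x = 0; there are 44 such assignment(s).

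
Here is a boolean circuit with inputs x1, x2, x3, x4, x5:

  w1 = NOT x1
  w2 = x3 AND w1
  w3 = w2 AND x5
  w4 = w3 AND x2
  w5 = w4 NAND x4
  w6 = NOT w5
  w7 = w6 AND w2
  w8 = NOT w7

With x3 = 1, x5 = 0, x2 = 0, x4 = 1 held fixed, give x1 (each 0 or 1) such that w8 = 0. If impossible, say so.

With x3 = 1, x5 = 0, x2 = 0, x4 = 1 fixed, none of the 2 settings of x1 give w8 = 0.
For example, with x1=0:
w1 = NOT x1 = NOT 0 = 1
w2 = x3 AND w1 = 1 AND 1 = 1
w3 = w2 AND x5 = 1 AND 0 = 0
w4 = w3 AND x2 = 0 AND 0 = 0
w5 = w4 NAND x4 = 0 NAND 1 = 1
w6 = NOT w5 = NOT 1 = 0
w7 = w6 AND w2 = 0 AND 1 = 0
w8 = NOT w7 = NOT 0 = 1
giving w8 = 1 ≠ 0.

no solution exists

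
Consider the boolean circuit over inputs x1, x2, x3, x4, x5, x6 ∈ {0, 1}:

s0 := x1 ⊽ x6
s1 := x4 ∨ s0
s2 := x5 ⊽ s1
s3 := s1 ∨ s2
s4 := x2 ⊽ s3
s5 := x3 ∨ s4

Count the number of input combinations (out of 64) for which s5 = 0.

s5 = x3 ∨ s4 must be 0, so both x3 = 0 and s4 = 0.
Enumerating the 64 input combinations, 29 give s5 = 0 and 35 give s5 = 1.

29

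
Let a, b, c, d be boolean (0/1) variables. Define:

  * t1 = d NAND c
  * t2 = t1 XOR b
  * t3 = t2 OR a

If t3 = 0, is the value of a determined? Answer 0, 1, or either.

t3 = t2 OR a must be 0, so both t2 = 0 and a = 0.
t2 = t1 XOR b must be 0, so t1 and b are equal.
Every assignment with t3 = 0 has a = 0; there are 4 such assignment(s).
  a=0, b=0, c=1, d=1
  a=0, b=1, c=0, d=0
  a=0, b=1, c=0, d=1
  a=0, b=1, c=1, d=0

0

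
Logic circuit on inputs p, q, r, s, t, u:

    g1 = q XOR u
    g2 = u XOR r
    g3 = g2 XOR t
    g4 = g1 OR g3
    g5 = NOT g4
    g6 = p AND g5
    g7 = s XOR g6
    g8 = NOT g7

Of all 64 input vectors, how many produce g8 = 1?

32

g8 = NOT g7 must be 1, so g7 = 0.
g7 = s XOR g6 must be 0, so s and g6 are equal.
Enumerating the 64 input combinations, 32 give g8 = 1 and 32 give g8 = 0.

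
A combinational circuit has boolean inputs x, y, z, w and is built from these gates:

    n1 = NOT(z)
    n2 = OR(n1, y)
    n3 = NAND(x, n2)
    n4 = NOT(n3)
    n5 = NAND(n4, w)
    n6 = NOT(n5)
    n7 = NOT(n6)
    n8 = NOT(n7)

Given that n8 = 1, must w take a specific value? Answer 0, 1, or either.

1

n8 = NOT(n7) must be 1, so n7 = 0.
Every assignment with n8 = 1 has w = 1; there are 3 such assignment(s).
  x=1, y=0, z=0, w=1
  x=1, y=1, z=0, w=1
  x=1, y=1, z=1, w=1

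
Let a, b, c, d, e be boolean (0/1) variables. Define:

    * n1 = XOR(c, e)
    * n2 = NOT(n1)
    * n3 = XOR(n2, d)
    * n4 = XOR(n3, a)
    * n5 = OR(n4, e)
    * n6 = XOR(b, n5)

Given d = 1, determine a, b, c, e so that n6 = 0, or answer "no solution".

a=1 b=1 c=1 e=1

Check with d = 1 and a=1, b=1, c=1, e=1:
n1 = XOR(c, e) = XOR(1, 1) = 0
n2 = NOT(n1) = NOT 0 = 1
n3 = XOR(n2, d) = XOR(1, 1) = 0
n4 = XOR(n3, a) = XOR(0, 1) = 1
n5 = OR(n4, e) = OR(1, 1) = 1
n6 = XOR(b, n5) = XOR(1, 1) = 0
So n6 = 0.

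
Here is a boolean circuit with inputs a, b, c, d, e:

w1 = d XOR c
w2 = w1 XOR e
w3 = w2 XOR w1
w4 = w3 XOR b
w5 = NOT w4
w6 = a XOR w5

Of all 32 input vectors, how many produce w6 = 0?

16

w6 = a XOR w5 must be 0, so a and w5 are equal.
Enumerating the 32 input combinations, 16 give w6 = 0 and 16 give w6 = 1.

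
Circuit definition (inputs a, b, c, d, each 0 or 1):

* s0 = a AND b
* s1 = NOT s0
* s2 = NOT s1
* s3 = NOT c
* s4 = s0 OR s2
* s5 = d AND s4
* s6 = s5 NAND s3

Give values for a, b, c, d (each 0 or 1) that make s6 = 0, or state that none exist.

s6 = s5 NAND s3 must be 0, so both s5 = 1 and s3 = 1.
s5 = d AND s4 must be 1, so both d = 1 and s4 = 1.
Check with a=1, b=1, c=0, d=1:
s0 = a AND b = 1 AND 1 = 1
s1 = NOT s0 = NOT 1 = 0
s2 = NOT s1 = NOT 0 = 1
s3 = NOT c = NOT 0 = 1
s4 = s0 OR s2 = 1 OR 1 = 1
s5 = d AND s4 = 1 AND 1 = 1
s6 = s5 NAND s3 = 1 NAND 1 = 0
So s6 = 0 as required.

a=1, b=1, c=0, d=1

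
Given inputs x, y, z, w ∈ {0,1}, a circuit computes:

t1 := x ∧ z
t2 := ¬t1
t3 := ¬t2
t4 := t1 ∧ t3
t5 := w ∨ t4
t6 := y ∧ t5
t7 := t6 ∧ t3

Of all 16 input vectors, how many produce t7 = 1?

t7 = t6 ∧ t3 must be 1, so both t6 = 1 and t3 = 1.
Satisfying assignments:
  x=1, y=1, z=1, w=0
  x=1, y=1, z=1, w=1

2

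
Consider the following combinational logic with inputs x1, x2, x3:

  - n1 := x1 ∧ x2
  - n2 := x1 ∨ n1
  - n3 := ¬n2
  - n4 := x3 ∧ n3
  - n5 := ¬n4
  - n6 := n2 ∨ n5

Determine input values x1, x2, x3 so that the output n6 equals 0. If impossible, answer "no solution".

x1=0, x2=0, x3=1

n6 = n2 ∨ n5 must be 0, so both n2 = 0 and n5 = 0.
Check with x1=0, x2=0, x3=1:
n1 = x1 ∧ x2 = 0 ∧ 0 = 0
n2 = x1 ∨ n1 = 0 ∨ 0 = 0
n3 = ¬n2 = ¬0 = 1
n4 = x3 ∧ n3 = 1 ∧ 1 = 1
n5 = ¬n4 = ¬1 = 0
n6 = n2 ∨ n5 = 0 ∨ 0 = 0
So n6 = 0 as required.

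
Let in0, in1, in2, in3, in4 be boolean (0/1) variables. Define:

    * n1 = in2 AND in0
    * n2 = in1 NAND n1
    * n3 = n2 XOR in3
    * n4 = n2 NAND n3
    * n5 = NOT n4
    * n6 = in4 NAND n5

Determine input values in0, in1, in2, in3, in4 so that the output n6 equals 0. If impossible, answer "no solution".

n6 = in4 NAND n5 must be 0, so both in4 = 1 and n5 = 1.
n5 = NOT n4 must be 1, so n4 = 0.
Check with in0=0 in1=0 in2=1 in3=0 in4=1:
n1 = in2 AND in0 = 1 AND 0 = 0
n2 = in1 NAND n1 = 0 NAND 0 = 1
n3 = n2 XOR in3 = 1 XOR 0 = 1
n4 = n2 NAND n3 = 1 NAND 1 = 0
n5 = NOT n4 = NOT 0 = 1
n6 = in4 NAND n5 = 1 NAND 1 = 0
So n6 = 0 as required.

in0=0 in1=0 in2=1 in3=0 in4=1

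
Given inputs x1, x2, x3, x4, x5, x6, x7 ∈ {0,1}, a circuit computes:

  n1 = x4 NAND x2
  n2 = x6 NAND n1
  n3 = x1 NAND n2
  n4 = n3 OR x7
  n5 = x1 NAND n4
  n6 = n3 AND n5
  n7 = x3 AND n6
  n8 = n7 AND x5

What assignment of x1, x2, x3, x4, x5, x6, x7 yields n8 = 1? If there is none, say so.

n8 = n7 AND x5 must be 1, so both n7 = 1 and x5 = 1.
n7 = x3 AND n6 must be 1, so both x3 = 1 and n6 = 1.
Check with x1=0 x2=0 x3=1 x4=1 x5=1 x6=1 x7=0:
n1 = x4 NAND x2 = 1 NAND 0 = 1
n2 = x6 NAND n1 = 1 NAND 1 = 0
n3 = x1 NAND n2 = 0 NAND 0 = 1
n4 = n3 OR x7 = 1 OR 0 = 1
n5 = x1 NAND n4 = 0 NAND 1 = 1
n6 = n3 AND n5 = 1 AND 1 = 1
n7 = x3 AND n6 = 1 AND 1 = 1
n8 = n7 AND x5 = 1 AND 1 = 1
So n8 = 1 as required.

x1=0 x2=0 x3=1 x4=1 x5=1 x6=1 x7=0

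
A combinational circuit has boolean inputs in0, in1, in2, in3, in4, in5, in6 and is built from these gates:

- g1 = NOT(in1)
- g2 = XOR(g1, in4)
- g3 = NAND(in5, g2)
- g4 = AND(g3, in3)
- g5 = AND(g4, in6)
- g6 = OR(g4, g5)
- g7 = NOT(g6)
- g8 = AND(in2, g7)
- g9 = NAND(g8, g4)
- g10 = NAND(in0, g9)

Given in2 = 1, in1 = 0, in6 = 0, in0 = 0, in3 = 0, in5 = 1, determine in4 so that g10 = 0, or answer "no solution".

With in2 = 1, in1 = 0, in6 = 0, in0 = 0, in3 = 0, in5 = 1 fixed, none of the 2 settings of in4 give g10 = 0.
For example, with in4=0:
g1 = NOT(in1) = NOT 0 = 1
g2 = XOR(g1, in4) = XOR(1, 0) = 1
g3 = NAND(in5, g2) = NAND(1, 1) = 0
g4 = AND(g3, in3) = AND(0, 0) = 0
g5 = AND(g4, in6) = AND(0, 0) = 0
g6 = OR(g4, g5) = OR(0, 0) = 0
g7 = NOT(g6) = NOT 0 = 1
g8 = AND(in2, g7) = AND(1, 1) = 1
g9 = NAND(g8, g4) = NAND(1, 0) = 1
g10 = NAND(in0, g9) = NAND(0, 1) = 1
giving g10 = 1 ≠ 0.

no solution exists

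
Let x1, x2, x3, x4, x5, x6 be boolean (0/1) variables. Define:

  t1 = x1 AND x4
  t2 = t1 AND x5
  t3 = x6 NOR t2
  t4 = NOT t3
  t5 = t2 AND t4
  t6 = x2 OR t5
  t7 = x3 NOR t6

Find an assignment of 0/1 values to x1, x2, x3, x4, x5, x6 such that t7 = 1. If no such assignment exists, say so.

t7 = x3 NOR t6 must be 1, so both x3 = 0 and t6 = 0.
t6 = x2 OR t5 must be 0, so both x2 = 0 and t5 = 0.
t5 = t2 AND t4 must be 0, so at least one of t2, t4 is 0.
Check with x1=0, x2=0, x3=0, x4=0, x5=0, x6=0:
t1 = x1 AND x4 = 0 AND 0 = 0
t2 = t1 AND x5 = 0 AND 0 = 0
t3 = x6 NOR t2 = 0 NOR 0 = 1
t4 = NOT t3 = NOT 1 = 0
t5 = t2 AND t4 = 0 AND 0 = 0
t6 = x2 OR t5 = 0 OR 0 = 0
t7 = x3 NOR t6 = 0 NOR 0 = 1
So t7 = 1 as required.

x1=0, x2=0, x3=0, x4=0, x5=0, x6=0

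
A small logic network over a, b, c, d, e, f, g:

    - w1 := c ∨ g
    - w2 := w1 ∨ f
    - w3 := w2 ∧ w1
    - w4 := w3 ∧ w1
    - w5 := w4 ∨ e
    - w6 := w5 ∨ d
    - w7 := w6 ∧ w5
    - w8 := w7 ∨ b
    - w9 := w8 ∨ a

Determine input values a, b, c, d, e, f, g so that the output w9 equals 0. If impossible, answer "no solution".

a=0, b=0, c=0, d=1, e=0, f=1, g=0

w9 = w8 ∨ a must be 0, so both w8 = 0 and a = 0.
w8 = w7 ∨ b must be 0, so both w7 = 0 and b = 0.
Check with a=0, b=0, c=0, d=1, e=0, f=1, g=0:
w1 = c ∨ g = 0 ∨ 0 = 0
w2 = w1 ∨ f = 0 ∨ 1 = 1
w3 = w2 ∧ w1 = 1 ∧ 0 = 0
w4 = w3 ∧ w1 = 0 ∧ 0 = 0
w5 = w4 ∨ e = 0 ∨ 0 = 0
w6 = w5 ∨ d = 0 ∨ 1 = 1
w7 = w6 ∧ w5 = 1 ∧ 0 = 0
w8 = w7 ∨ b = 0 ∨ 0 = 0
w9 = w8 ∨ a = 0 ∨ 0 = 0
So w9 = 0 as required.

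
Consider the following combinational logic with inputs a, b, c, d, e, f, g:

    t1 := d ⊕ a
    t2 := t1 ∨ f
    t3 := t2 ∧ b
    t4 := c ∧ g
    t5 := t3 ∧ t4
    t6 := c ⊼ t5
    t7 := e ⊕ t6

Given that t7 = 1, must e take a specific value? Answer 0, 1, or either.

Both values of e occur among assignments with t7 = 1:
  e=0: a=0, b=0, c=0, d=0, e=0, f=0, g=0
  e=1: a=0, b=1, c=1, d=0, e=1, f=1, g=1

either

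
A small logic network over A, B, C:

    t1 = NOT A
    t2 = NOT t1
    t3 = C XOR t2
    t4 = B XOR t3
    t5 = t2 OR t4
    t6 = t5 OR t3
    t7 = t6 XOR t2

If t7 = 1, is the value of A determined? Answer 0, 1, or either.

0

t7 = t6 XOR t2 must be 1, so t6 and t2 differ.
Every assignment with t7 = 1 has A = 0; there are 3 such assignment(s).
  A=0, B=0, C=1
  A=0, B=1, C=0
  A=0, B=1, C=1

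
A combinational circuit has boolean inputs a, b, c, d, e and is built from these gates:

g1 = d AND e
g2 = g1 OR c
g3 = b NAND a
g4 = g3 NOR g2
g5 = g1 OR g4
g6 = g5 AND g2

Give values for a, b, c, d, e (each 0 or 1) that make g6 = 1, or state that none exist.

g6 = g5 AND g2 must be 1, so both g5 = 1 and g2 = 1.
Check with a=1 b=0 c=1 d=1 e=1:
g1 = d AND e = 1 AND 1 = 1
g2 = g1 OR c = 1 OR 1 = 1
g3 = b NAND a = 0 NAND 1 = 1
g4 = g3 NOR g2 = 1 NOR 1 = 0
g5 = g1 OR g4 = 1 OR 0 = 1
g6 = g5 AND g2 = 1 AND 1 = 1
So g6 = 1 as required.

a=1 b=0 c=1 d=1 e=1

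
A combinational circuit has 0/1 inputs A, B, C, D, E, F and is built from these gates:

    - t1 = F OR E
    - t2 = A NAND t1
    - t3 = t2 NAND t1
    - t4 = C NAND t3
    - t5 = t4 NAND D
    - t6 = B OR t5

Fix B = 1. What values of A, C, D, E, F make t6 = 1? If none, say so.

t6 = B OR t5 must be 1, so at least one of B, t5 is 1.
Check with B = 1 and A=1, C=0, D=0, E=1, F=0:
t1 = F OR E = 0 OR 1 = 1
t2 = A NAND t1 = 1 NAND 1 = 0
t3 = t2 NAND t1 = 0 NAND 1 = 1
t4 = C NAND t3 = 0 NAND 1 = 1
t5 = t4 NAND D = 1 NAND 0 = 1
t6 = B OR t5 = 1 OR 1 = 1
So t6 = 1.

A=1, C=0, D=0, E=1, F=0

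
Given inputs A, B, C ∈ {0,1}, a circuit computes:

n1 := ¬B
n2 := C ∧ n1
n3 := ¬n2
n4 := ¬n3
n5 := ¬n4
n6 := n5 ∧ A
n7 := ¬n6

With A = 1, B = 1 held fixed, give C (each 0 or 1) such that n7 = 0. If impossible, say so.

C=0

n7 = ¬n6 must be 0, so n6 = 1.
n6 = n5 ∧ A must be 1, so both n5 = 1 and A = 1.
Check with A = 1, B = 1 and C=0:
n1 = ¬B = ¬1 = 0
n2 = C ∧ n1 = 0 ∧ 0 = 0
n3 = ¬n2 = ¬0 = 1
n4 = ¬n3 = ¬1 = 0
n5 = ¬n4 = ¬0 = 1
n6 = n5 ∧ A = 1 ∧ 1 = 1
n7 = ¬n6 = ¬1 = 0
So n7 = 0.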